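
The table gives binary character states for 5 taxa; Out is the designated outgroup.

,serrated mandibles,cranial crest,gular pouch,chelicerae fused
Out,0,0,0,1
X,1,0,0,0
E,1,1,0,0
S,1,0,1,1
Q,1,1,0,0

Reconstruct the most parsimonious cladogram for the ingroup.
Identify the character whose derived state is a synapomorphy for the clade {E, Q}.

cranial crest

Character polarity is set by the outgroup: the derived state is whichever differs from the outgroup's state, so for chelicerae fused the derived state is '0', and for the remaining characters it is '1'.
serrated mandibles (derived state '1') is shared by all ingroup taxa — unites the whole ingroup.
cranial crest (derived state '1') is shared by E and Q — a synapomorphy uniting that clade.
gular pouch (derived state '1') is unique to S (autapomorphy; uninformative for grouping).
chelicerae fused (derived state '0') is shared by E, Q, and X — a synapomorphy uniting that clade.
Most parsimonious ingroup topology: ((X,(E,Q)),S).
The clade {E, Q} is supported by cranial crest: its derived state '1' occurs in exactly those taxa and in no other taxon (including the outgroup).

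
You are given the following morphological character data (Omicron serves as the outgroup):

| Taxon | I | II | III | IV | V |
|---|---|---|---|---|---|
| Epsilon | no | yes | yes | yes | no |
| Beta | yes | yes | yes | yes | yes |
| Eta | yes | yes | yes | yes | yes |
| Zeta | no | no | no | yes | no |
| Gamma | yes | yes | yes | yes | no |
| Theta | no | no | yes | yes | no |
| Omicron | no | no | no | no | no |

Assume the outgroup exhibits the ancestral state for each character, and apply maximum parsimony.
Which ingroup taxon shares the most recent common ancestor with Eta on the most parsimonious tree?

Beta

The outgroup has state 'no' for every character, so 'yes' is the derived state throughout.
Only Beta, Eta, and Gamma show the derived state 'yes' for I, supporting them as a clade.
II: derived state 'yes' in Beta, Epsilon, Eta, and Gamma only — synapomorphy for {Beta, Epsilon, Eta, Gamma}.
Only Beta, Epsilon, Eta, Gamma, and Theta show the derived state 'yes' for III, supporting them as a clade.
IV (derived state 'yes') is shared by all ingroup taxa — unites the whole ingroup.
V (derived state 'yes') is shared by Beta and Eta — a synapomorphy uniting that clade.
Most parsimonious ingroup topology: ((Theta,(((Beta,Eta),Gamma),Epsilon)),Zeta).
Eta and Beta form a cherry on this tree, so they are sister taxa.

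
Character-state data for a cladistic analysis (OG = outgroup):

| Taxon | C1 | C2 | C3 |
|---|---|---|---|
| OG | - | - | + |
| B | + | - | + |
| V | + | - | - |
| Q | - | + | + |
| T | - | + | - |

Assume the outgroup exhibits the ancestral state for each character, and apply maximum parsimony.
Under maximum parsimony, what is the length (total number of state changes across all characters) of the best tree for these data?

Character polarity is set by the outgroup: the derived state is whichever differs from the outgroup's state, so for C3 the derived state is '-', and for the remaining characters it is '+'.
C1 (derived state '+') is shared by B and V — a synapomorphy uniting that clade.
C2 (derived state '+') is shared by Q and T — a synapomorphy uniting that clade.
C3 groups T and V, which is incompatible with the clades supported by the remaining characters; treating it as convergent (homoplasy) costs fewer steps than any alternative tree.
Most parsimonious ingroup topology: ((B,V),(Q,T)).
Changes per character on this tree: C1: 1; C2: 1; C3: 2.
Total = 4.

4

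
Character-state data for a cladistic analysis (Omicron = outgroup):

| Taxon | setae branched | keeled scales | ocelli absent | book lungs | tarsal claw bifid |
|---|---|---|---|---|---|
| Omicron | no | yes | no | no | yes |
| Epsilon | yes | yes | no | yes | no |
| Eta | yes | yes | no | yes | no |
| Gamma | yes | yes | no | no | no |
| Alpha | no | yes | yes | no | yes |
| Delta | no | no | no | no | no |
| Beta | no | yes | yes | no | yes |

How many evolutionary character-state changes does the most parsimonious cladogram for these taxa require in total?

Character polarity is set by the outgroup: the derived state is whichever differs from the outgroup's state, so for keeled scales, tarsal claw bifid the derived state is 'no', and for the remaining characters it is 'yes'.
Only Epsilon, Eta, and Gamma show the derived state 'yes' for setae branched, supporting them as a clade.
keeled scales (derived state 'no') is unique to Delta (autapomorphy; uninformative for grouping).
ocelli absent: derived state 'yes' in Alpha and Beta only — synapomorphy for {Alpha, Beta}.
Only Epsilon and Eta show the derived state 'yes' for book lungs, supporting them as a clade.
tarsal claw bifid (derived state 'no') is shared by Delta, Epsilon, Eta, and Gamma — a synapomorphy uniting that clade.
Most parsimonious ingroup topology: ((((Epsilon,Eta),Gamma),Delta),(Alpha,Beta)).
Changes per character on this tree: setae branched: 1; keeled scales: 1; ocelli absent: 1; book lungs: 1; tarsal claw bifid: 1.
Total = 5.

5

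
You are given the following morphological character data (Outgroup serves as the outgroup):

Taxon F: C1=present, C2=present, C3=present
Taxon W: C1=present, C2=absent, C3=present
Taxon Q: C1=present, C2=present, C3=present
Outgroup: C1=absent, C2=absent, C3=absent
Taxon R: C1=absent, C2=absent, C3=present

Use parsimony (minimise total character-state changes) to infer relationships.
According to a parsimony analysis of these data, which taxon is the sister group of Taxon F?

The outgroup has state 'absent' for every character, so 'present' is the derived state throughout.
Only Taxon F, Taxon Q, and Taxon W show the derived state 'present' for C1, supporting them as a clade.
Only Taxon F and Taxon Q show the derived state 'present' for C2, supporting them as a clade.
All ingroup taxa share the derived state 'present' for C3; it defines the ingroup but does not resolve relationships within it.
Most parsimonious ingroup topology: (((Taxon F,Taxon Q),Taxon W),Taxon R).
Taxon F and Taxon Q form a cherry on this tree, so they are sister taxa.

Taxon Q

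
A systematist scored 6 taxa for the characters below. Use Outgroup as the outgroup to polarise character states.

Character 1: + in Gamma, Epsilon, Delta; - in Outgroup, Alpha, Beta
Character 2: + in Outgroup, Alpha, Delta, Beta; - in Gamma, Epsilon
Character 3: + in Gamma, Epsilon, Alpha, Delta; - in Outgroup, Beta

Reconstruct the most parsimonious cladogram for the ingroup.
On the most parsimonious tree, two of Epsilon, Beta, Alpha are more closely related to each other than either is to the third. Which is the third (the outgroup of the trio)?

Beta

Character polarity is set by the outgroup: the derived state is whichever differs from the outgroup's state, so for Character 2 the derived state is '-', and for the remaining characters it is '+'.
Only Delta, Epsilon, and Gamma show the derived state '+' for Character 1, supporting them as a clade.
Only Epsilon and Gamma show the derived state '-' for Character 2, supporting them as a clade.
Character 3 (derived state '+') is shared by Alpha, Delta, Epsilon, and Gamma — a synapomorphy uniting that clade.
Most parsimonious ingroup topology: ((((Gamma,Epsilon),Delta),Alpha),Beta).
Alpha and Epsilon share a more recent common ancestor with each other than either does with Beta, so Beta is the least closely related of the three.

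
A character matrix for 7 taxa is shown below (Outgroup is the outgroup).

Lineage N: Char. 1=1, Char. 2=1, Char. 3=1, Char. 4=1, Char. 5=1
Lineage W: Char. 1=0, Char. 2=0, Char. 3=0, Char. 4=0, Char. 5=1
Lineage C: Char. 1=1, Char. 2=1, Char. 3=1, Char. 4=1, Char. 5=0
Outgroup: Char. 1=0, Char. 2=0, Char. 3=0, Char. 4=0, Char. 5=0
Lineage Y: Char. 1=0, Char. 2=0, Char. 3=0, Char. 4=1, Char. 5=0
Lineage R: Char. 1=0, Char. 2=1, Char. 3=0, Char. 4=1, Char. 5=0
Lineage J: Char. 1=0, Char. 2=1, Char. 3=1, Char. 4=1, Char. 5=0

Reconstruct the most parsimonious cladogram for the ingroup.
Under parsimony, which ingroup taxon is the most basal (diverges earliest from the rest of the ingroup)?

Lineage W

The outgroup has state '0' for every character, so '1' is the derived state throughout.
Only Lineage C and Lineage N show the derived state '1' for Char. 1, supporting them as a clade.
Only Lineage C, Lineage J, Lineage N, and Lineage R show the derived state '1' for Char. 2, supporting them as a clade.
Only Lineage C, Lineage J, and Lineage N show the derived state '1' for Char. 3, supporting them as a clade.
Only Lineage C, Lineage J, Lineage N, Lineage R, and Lineage Y show the derived state '1' for Char. 4, supporting them as a clade.
Char. 5 (state '1') occurs in Lineage N and Lineage W but conflicts with the nesting implied by the other characters — most parsimoniously interpreted as homoplasy.
Most parsimonious ingroup topology: (((Lineage R,(Lineage J,(Lineage C,Lineage N))),Lineage Y),Lineage W).
Lineage W is sister to the clade containing all other ingroup taxa, so it is the earliest-diverging (most basal) ingroup lineage.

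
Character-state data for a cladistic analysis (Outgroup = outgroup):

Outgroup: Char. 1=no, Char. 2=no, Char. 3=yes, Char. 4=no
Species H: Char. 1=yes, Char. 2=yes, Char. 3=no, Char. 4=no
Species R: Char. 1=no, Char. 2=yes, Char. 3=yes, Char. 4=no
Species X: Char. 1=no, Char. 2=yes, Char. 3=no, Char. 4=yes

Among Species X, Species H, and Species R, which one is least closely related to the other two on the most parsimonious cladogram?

Character polarity is set by the outgroup: the derived state is whichever differs from the outgroup's state, so for Char. 3 the derived state is 'no', and for the remaining characters it is 'yes'.
Char. 1: derived state 'yes' in Species H only — an autapomorphy, so it tells us nothing about relationships among taxa.
All ingroup taxa share the derived state 'yes' for Char. 2; it defines the ingroup but does not resolve relationships within it.
Char. 3 (derived state 'no') is shared by Species H and Species X — a synapomorphy uniting that clade.
Char. 4 (derived state 'yes') is unique to Species X (autapomorphy; uninformative for grouping).
Most parsimonious ingroup topology: ((Species H,Species X),Species R).
Species H and Species X share a more recent common ancestor with each other than either does with Species R, so Species R is the least closely related of the three.

Species R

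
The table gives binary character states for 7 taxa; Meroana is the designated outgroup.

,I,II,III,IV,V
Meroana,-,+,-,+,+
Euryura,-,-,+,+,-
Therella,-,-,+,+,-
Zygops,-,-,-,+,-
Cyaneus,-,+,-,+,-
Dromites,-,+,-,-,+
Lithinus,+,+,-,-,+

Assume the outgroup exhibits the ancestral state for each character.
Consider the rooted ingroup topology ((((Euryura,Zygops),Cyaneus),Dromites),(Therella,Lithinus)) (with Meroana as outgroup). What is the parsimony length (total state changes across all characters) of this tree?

Map each character onto ((((Euryura,Zygops),Cyaneus),Dromites),(Therella,Lithinus)) (rooted by Meroana) and count the minimum state changes it requires (Fitch parsimony):
I: 1; II: 2; III: 2; IV: 2; V: 2.
Total tree length = 9.

9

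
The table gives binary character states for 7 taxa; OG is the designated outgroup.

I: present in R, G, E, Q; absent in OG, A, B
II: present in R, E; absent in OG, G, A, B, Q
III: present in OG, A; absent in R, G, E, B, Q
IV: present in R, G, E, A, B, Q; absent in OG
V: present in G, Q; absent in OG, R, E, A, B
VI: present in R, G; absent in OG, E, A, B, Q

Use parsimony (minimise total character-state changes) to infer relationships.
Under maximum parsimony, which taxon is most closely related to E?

Character polarity is set by the outgroup: the derived state is whichever differs from the outgroup's state, so for III the derived state is 'absent', and for the remaining characters it is 'present'.
I (derived state 'present') is shared by E, G, Q, and R — a synapomorphy uniting that clade.
Only E and R show the derived state 'present' for II, supporting them as a clade.
III: derived state 'absent' in B, E, G, Q, and R only — synapomorphy for {B, E, G, Q, R}.
All ingroup taxa share the derived state 'present' for IV; it defines the ingroup but does not resolve relationships within it.
V: derived state 'present' in G and Q only — synapomorphy for {G, Q}.
VI groups G and R, which is incompatible with the clades supported by the remaining characters; treating it as convergent (homoplasy) costs fewer steps than any alternative tree.
Most parsimonious ingroup topology: ((((R,E),(G,Q)),B),A).
E and R form a cherry on this tree, so they are sister taxa.

R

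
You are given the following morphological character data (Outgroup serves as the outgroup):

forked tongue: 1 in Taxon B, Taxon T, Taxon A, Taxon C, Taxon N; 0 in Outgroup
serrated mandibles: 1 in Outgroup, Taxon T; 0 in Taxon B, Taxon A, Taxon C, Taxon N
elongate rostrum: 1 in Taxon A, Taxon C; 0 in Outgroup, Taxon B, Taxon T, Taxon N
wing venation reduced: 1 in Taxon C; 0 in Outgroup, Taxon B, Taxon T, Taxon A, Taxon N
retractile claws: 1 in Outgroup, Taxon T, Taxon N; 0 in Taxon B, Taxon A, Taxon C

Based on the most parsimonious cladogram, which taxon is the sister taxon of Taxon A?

Character polarity is set by the outgroup: the derived state is whichever differs from the outgroup's state, so for serrated mandibles, retractile claws the derived state is '0', and for the remaining characters it is '1'.
All ingroup taxa share the derived state '1' for forked tongue; it defines the ingroup but does not resolve relationships within it.
Only Taxon A, Taxon B, Taxon C, and Taxon N show the derived state '0' for serrated mandibles, supporting them as a clade.
elongate rostrum (derived state '1') is shared by Taxon A and Taxon C — a synapomorphy uniting that clade.
wing venation reduced (derived state '1') is unique to Taxon C (autapomorphy; uninformative for grouping).
retractile claws: derived state '0' in Taxon A, Taxon B, and Taxon C only — synapomorphy for {Taxon A, Taxon B, Taxon C}.
Most parsimonious ingroup topology: (((Taxon B,(Taxon A,Taxon C)),Taxon N),Taxon T).
Taxon A and Taxon C form a cherry on this tree, so they are sister taxa.

Taxon C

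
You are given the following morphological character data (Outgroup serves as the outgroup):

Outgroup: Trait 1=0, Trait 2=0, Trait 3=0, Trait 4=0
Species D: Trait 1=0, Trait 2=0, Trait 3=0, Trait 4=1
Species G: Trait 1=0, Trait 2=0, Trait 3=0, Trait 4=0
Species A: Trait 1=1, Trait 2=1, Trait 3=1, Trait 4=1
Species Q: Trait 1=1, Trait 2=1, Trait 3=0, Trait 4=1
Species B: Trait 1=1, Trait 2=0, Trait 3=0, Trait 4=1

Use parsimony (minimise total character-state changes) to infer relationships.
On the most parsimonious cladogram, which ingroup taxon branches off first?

The outgroup has state '0' for every character, so '1' is the derived state throughout.
Trait 1 (derived state '1') is shared by Species A, Species B, and Species Q — a synapomorphy uniting that clade.
Only Species A and Species Q show the derived state '1' for Trait 2, supporting them as a clade.
Trait 3 (derived state '1') is unique to Species A (autapomorphy; uninformative for grouping).
Only Species A, Species B, Species D, and Species Q show the derived state '1' for Trait 4, supporting them as a clade.
Most parsimonious ingroup topology: ((Species D,((Species A,Species Q),Species B)),Species G).
Species G is sister to the clade containing all other ingroup taxa, so it is the earliest-diverging (most basal) ingroup lineage.

Species G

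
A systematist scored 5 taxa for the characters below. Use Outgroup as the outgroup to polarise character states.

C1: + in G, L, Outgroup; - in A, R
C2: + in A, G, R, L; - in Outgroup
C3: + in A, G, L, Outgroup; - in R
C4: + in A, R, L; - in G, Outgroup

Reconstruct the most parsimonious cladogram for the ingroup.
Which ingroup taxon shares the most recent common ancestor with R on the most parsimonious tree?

Character polarity is set by the outgroup: the derived state is whichever differs from the outgroup's state, so for C1, C3 the derived state is '-', and for the remaining characters it is '+'.
C1: derived state '-' in A and R only — synapomorphy for {A, R}.
All ingroup taxa share the derived state '+' for C2; it defines the ingroup but does not resolve relationships within it.
C3: derived state '-' in R only — an autapomorphy, so it tells us nothing about relationships among taxa.
C4 (derived state '+') is shared by A, L, and R — a synapomorphy uniting that clade.
Most parsimonious ingroup topology: (G,((A,R),L)).
R and A form a cherry on this tree, so they are sister taxa.

A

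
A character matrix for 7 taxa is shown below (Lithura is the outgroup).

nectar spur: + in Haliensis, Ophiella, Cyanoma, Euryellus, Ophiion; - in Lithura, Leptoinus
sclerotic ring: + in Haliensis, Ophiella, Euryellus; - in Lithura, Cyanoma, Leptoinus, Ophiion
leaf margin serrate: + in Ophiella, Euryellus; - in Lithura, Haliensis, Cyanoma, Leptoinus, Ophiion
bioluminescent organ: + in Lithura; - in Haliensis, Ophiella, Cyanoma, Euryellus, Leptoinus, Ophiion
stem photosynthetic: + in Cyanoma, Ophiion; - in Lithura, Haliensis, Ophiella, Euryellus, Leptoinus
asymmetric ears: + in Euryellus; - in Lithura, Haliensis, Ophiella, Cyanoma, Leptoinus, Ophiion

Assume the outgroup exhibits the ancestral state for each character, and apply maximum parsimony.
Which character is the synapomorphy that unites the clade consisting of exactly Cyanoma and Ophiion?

Character polarity is set by the outgroup: the derived state is whichever differs from the outgroup's state, so for bioluminescent organ the derived state is '-', and for the remaining characters it is '+'.
nectar spur: derived state '+' in Cyanoma, Euryellus, Haliensis, Ophiella, and Ophiion only — synapomorphy for {Cyanoma, Euryellus, Haliensis, Ophiella, Ophiion}.
sclerotic ring (derived state '+') is shared by Euryellus, Haliensis, and Ophiella — a synapomorphy uniting that clade.
leaf margin serrate: derived state '+' in Euryellus and Ophiella only — synapomorphy for {Euryellus, Ophiella}.
bioluminescent organ (derived state '-') is shared by all ingroup taxa — unites the whole ingroup.
Only Cyanoma and Ophiion show the derived state '+' for stem photosynthetic, supporting them as a clade.
asymmetric ears: derived state '+' in Euryellus only — an autapomorphy, so it tells us nothing about relationships among taxa.
Most parsimonious ingroup topology: (((Haliensis,(Ophiella,Euryellus)),(Cyanoma,Ophiion)),Leptoinus).
The clade {Cyanoma, Ophiion} is supported by stem photosynthetic: its derived state '+' occurs in exactly those taxa and in no other taxon (including the outgroup).

stem photosynthetic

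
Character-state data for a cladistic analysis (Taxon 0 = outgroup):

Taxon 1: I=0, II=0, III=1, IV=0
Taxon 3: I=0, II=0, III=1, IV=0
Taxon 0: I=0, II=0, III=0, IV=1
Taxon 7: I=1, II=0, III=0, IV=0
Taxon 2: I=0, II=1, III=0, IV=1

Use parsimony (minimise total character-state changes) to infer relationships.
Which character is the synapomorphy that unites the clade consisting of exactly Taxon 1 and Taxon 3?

Character polarity is set by the outgroup: the derived state is whichever differs from the outgroup's state, so for IV the derived state is '0', and for the remaining characters it is '1'.
I (derived state '1') is unique to Taxon 7 (autapomorphy; uninformative for grouping).
II: derived state '1' in Taxon 2 only — an autapomorphy, so it tells us nothing about relationships among taxa.
III: derived state '1' in Taxon 1 and Taxon 3 only — synapomorphy for {Taxon 1, Taxon 3}.
IV (derived state '0') is shared by Taxon 1, Taxon 3, and Taxon 7 — a synapomorphy uniting that clade.
Most parsimonious ingroup topology: ((Taxon 7,(Taxon 3,Taxon 1)),Taxon 2).
The clade {Taxon 1, Taxon 3} is supported by III: its derived state '1' occurs in exactly those taxa and in no other taxon (including the outgroup).

III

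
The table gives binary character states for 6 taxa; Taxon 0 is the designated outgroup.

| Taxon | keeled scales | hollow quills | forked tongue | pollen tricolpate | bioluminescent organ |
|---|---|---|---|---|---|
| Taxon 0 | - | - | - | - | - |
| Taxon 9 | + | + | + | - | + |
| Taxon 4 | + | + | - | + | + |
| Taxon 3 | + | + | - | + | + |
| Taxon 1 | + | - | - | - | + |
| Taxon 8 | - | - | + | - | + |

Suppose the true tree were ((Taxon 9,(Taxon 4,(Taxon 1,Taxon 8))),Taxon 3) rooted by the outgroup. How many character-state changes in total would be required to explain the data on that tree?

9

Map each character onto ((Taxon 9,(Taxon 4,(Taxon 1,Taxon 8))),Taxon 3) (rooted by Taxon 0) and count the minimum state changes it requires (Fitch parsimony):
keeled scales: 2; hollow quills: 2; forked tongue: 2; pollen tricolpate: 2; bioluminescent organ: 1.
Total tree length = 9.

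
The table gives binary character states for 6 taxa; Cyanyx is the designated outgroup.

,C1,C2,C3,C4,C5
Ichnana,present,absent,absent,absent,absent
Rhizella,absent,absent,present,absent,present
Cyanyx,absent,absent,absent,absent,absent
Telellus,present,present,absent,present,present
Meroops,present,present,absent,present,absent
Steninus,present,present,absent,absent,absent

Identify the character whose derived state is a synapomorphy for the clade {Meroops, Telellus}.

C4

The outgroup has state 'absent' for every character, so 'present' is the derived state throughout.
C1 (derived state 'present') is shared by Ichnana, Meroops, Steninus, and Telellus — a synapomorphy uniting that clade.
C2 (derived state 'present') is shared by Meroops, Steninus, and Telellus — a synapomorphy uniting that clade.
C3: derived state 'present' in Rhizella only — an autapomorphy, so it tells us nothing about relationships among taxa.
Only Meroops and Telellus show the derived state 'present' for C4, supporting them as a clade.
C5 (state 'present') occurs in Rhizella and Telellus but conflicts with the nesting implied by the other characters — most parsimoniously interpreted as homoplasy.
Most parsimonious ingroup topology: ((((Meroops,Telellus),Steninus),Ichnana),Rhizella).
The clade {Meroops, Telellus} is supported by C4: its derived state 'present' occurs in exactly those taxa and in no other taxon (including the outgroup).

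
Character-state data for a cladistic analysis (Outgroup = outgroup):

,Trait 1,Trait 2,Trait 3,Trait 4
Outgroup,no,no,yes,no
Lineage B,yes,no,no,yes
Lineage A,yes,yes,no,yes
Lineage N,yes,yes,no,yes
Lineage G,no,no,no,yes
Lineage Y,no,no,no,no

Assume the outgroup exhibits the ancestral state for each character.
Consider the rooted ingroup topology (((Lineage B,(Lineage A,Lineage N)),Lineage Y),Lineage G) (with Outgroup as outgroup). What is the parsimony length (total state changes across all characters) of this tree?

Map each character onto (((Lineage B,(Lineage A,Lineage N)),Lineage Y),Lineage G) (rooted by Outgroup) and count the minimum state changes it requires (Fitch parsimony):
Trait 1: 1; Trait 2: 1; Trait 3: 1; Trait 4: 2.
Total tree length = 5.

5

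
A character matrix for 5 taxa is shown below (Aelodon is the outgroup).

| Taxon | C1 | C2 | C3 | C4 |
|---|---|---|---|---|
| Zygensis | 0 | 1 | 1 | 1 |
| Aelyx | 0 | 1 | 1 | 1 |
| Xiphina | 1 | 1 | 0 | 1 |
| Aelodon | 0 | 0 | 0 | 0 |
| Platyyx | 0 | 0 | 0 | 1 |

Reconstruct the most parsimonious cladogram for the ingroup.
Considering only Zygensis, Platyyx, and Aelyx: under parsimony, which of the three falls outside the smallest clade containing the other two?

The outgroup has state '0' for every character, so '1' is the derived state throughout.
C1: derived state '1' in Xiphina only — an autapomorphy, so it tells us nothing about relationships among taxa.
Only Aelyx, Xiphina, and Zygensis show the derived state '1' for C2, supporting them as a clade.
Only Aelyx and Zygensis show the derived state '1' for C3, supporting them as a clade.
C4 (derived state '1') is shared by all ingroup taxa — unites the whole ingroup.
Most parsimonious ingroup topology: (Platyyx,((Zygensis,Aelyx),Xiphina)).
Zygensis and Aelyx share a more recent common ancestor with each other than either does with Platyyx, so Platyyx is the least closely related of the three.

Platyyx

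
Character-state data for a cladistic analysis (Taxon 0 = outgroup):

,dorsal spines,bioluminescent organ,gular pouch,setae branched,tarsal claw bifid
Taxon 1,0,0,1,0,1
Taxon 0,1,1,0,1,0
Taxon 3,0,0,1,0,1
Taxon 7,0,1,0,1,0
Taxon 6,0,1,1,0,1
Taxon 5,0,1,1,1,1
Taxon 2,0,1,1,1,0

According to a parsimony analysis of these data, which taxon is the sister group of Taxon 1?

Taxon 3

Character polarity is set by the outgroup: the derived state is whichever differs from the outgroup's state, so for dorsal spines, bioluminescent organ, setae branched the derived state is '0', and for the remaining characters it is '1'.
All ingroup taxa share the derived state '0' for dorsal spines; it defines the ingroup but does not resolve relationships within it.
Only Taxon 1 and Taxon 3 show the derived state '0' for bioluminescent organ, supporting them as a clade.
gular pouch: derived state '1' in Taxon 1, Taxon 2, Taxon 3, Taxon 5, and Taxon 6 only — synapomorphy for {Taxon 1, Taxon 2, Taxon 3, Taxon 5, Taxon 6}.
Only Taxon 1, Taxon 3, and Taxon 6 show the derived state '0' for setae branched, supporting them as a clade.
Only Taxon 1, Taxon 3, Taxon 5, and Taxon 6 show the derived state '1' for tarsal claw bifid, supporting them as a clade.
Most parsimonious ingroup topology: ((Taxon 2,(((Taxon 1,Taxon 3),Taxon 6),Taxon 5)),Taxon 7).
Taxon 1 and Taxon 3 form a cherry on this tree, so they are sister taxa.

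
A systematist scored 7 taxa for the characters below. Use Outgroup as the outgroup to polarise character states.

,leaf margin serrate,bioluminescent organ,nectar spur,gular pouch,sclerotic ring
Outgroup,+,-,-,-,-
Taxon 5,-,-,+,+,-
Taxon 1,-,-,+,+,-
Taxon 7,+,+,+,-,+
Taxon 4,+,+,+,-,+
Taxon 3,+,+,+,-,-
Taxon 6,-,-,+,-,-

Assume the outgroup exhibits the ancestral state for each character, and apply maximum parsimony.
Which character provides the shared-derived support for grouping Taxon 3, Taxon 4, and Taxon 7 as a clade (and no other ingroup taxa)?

bioluminescent organ

Character polarity is set by the outgroup: the derived state is whichever differs from the outgroup's state, so for leaf margin serrate the derived state is '-', and for the remaining characters it is '+'.
leaf margin serrate: derived state '-' in Taxon 1, Taxon 5, and Taxon 6 only — synapomorphy for {Taxon 1, Taxon 5, Taxon 6}.
bioluminescent organ: derived state '+' in Taxon 3, Taxon 4, and Taxon 7 only — synapomorphy for {Taxon 3, Taxon 4, Taxon 7}.
nectar spur (derived state '+') is shared by all ingroup taxa — unites the whole ingroup.
gular pouch: derived state '+' in Taxon 1 and Taxon 5 only — synapomorphy for {Taxon 1, Taxon 5}.
Only Taxon 4 and Taxon 7 show the derived state '+' for sclerotic ring, supporting them as a clade.
Most parsimonious ingroup topology: (((Taxon 5,Taxon 1),Taxon 6),((Taxon 7,Taxon 4),Taxon 3)).
The clade {Taxon 3, Taxon 4, Taxon 7} is supported by bioluminescent organ: its derived state '+' occurs in exactly those taxa and in no other taxon (including the outgroup).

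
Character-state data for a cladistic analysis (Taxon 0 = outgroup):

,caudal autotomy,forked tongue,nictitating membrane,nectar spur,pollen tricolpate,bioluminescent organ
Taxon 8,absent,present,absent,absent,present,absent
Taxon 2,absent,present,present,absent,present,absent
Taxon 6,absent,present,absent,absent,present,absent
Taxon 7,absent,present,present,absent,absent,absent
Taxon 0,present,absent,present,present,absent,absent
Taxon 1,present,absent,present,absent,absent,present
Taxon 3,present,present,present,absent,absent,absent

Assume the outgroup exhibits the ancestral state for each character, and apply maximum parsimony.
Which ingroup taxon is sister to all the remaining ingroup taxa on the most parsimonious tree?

Character polarity is set by the outgroup: the derived state is whichever differs from the outgroup's state, so for caudal autotomy, nictitating membrane, nectar spur the derived state is 'absent', and for the remaining characters it is 'present'.
caudal autotomy (derived state 'absent') is shared by Taxon 2, Taxon 6, Taxon 7, and Taxon 8 — a synapomorphy uniting that clade.
Only Taxon 2, Taxon 3, Taxon 6, Taxon 7, and Taxon 8 show the derived state 'present' for forked tongue, supporting them as a clade.
nictitating membrane: derived state 'absent' in Taxon 6 and Taxon 8 only — synapomorphy for {Taxon 6, Taxon 8}.
nectar spur (derived state 'absent') is shared by all ingroup taxa — unites the whole ingroup.
pollen tricolpate (derived state 'present') is shared by Taxon 2, Taxon 6, and Taxon 8 — a synapomorphy uniting that clade.
bioluminescent organ: derived state 'present' in Taxon 1 only — an autapomorphy, so it tells us nothing about relationships among taxa.
Most parsimonious ingroup topology: (((Taxon 7,((Taxon 6,Taxon 8),Taxon 2)),Taxon 3),Taxon 1).
Taxon 1 is sister to the clade containing all other ingroup taxa, so it is the earliest-diverging (most basal) ingroup lineage.

Taxon 1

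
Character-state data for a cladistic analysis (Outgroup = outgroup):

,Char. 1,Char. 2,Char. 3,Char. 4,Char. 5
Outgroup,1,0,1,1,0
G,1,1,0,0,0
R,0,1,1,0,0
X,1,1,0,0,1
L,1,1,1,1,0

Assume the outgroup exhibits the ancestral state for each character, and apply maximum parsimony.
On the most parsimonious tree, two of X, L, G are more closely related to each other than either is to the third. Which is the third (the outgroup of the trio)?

L

Character polarity is set by the outgroup: the derived state is whichever differs from the outgroup's state, so for Char. 1, Char. 3, Char. 4 the derived state is '0', and for the remaining characters it is '1'.
Char. 1 (derived state '0') is unique to R (autapomorphy; uninformative for grouping).
All ingroup taxa share the derived state '1' for Char. 2; it defines the ingroup but does not resolve relationships within it.
Char. 3: derived state '0' in G and X only — synapomorphy for {G, X}.
Char. 4 (derived state '0') is shared by G, R, and X — a synapomorphy uniting that clade.
Char. 5: derived state '1' in X only — an autapomorphy, so it tells us nothing about relationships among taxa.
Most parsimonious ingroup topology: (((G,X),R),L).
X and G share a more recent common ancestor with each other than either does with L, so L is the least closely related of the three.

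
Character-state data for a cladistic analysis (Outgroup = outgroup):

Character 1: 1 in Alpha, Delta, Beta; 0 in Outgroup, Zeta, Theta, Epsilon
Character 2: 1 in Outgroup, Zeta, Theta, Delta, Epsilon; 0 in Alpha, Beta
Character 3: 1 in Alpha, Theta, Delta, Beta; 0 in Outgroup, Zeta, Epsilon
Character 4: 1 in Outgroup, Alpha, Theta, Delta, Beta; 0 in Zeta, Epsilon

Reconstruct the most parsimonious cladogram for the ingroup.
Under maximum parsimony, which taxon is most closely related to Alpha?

Character polarity is set by the outgroup: the derived state is whichever differs from the outgroup's state, so for Character 2, Character 4 the derived state is '0', and for the remaining characters it is '1'.
Character 1 (derived state '1') is shared by Alpha, Beta, and Delta — a synapomorphy uniting that clade.
Character 2: derived state '0' in Alpha and Beta only — synapomorphy for {Alpha, Beta}.
Character 3: derived state '1' in Alpha, Beta, Delta, and Theta only — synapomorphy for {Alpha, Beta, Delta, Theta}.
Only Epsilon and Zeta show the derived state '0' for Character 4, supporting them as a clade.
Most parsimonious ingroup topology: ((((Alpha,Beta),Delta),Theta),(Zeta,Epsilon)).
Alpha and Beta form a cherry on this tree, so they are sister taxa.

Beta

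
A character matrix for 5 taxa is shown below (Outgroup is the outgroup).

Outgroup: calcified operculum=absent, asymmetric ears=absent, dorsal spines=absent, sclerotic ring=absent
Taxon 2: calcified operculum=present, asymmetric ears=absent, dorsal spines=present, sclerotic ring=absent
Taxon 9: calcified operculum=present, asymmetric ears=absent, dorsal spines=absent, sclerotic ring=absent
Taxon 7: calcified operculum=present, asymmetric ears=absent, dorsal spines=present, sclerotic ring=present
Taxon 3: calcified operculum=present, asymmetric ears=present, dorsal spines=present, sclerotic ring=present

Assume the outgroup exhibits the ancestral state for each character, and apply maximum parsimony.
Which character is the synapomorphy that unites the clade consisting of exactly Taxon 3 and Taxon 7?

The outgroup has state 'absent' for every character, so 'present' is the derived state throughout.
All ingroup taxa share the derived state 'present' for calcified operculum; it defines the ingroup but does not resolve relationships within it.
asymmetric ears: derived state 'present' in Taxon 3 only — an autapomorphy, so it tells us nothing about relationships among taxa.
Only Taxon 2, Taxon 3, and Taxon 7 show the derived state 'present' for dorsal spines, supporting them as a clade.
sclerotic ring (derived state 'present') is shared by Taxon 3 and Taxon 7 — a synapomorphy uniting that clade.
Most parsimonious ingroup topology: (((Taxon 3,Taxon 7),Taxon 2),Taxon 9).
The clade {Taxon 3, Taxon 7} is supported by sclerotic ring: its derived state 'present' occurs in exactly those taxa and in no other taxon (including the outgroup).

sclerotic ring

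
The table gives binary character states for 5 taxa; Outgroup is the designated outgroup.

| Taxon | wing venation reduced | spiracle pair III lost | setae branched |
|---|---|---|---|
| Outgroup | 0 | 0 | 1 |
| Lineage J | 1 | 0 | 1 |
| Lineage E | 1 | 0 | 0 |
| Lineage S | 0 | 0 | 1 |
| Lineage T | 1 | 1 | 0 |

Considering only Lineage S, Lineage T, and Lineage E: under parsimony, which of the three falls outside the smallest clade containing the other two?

Character polarity is set by the outgroup: the derived state is whichever differs from the outgroup's state, so for setae branched the derived state is '0', and for the remaining characters it is '1'.
wing venation reduced (derived state '1') is shared by Lineage E, Lineage J, and Lineage T — a synapomorphy uniting that clade.
spiracle pair III lost (derived state '1') is unique to Lineage T (autapomorphy; uninformative for grouping).
setae branched (derived state '0') is shared by Lineage E and Lineage T — a synapomorphy uniting that clade.
Most parsimonious ingroup topology: ((Lineage J,(Lineage E,Lineage T)),Lineage S).
Lineage T and Lineage E share a more recent common ancestor with each other than either does with Lineage S, so Lineage S is the least closely related of the three.

Lineage S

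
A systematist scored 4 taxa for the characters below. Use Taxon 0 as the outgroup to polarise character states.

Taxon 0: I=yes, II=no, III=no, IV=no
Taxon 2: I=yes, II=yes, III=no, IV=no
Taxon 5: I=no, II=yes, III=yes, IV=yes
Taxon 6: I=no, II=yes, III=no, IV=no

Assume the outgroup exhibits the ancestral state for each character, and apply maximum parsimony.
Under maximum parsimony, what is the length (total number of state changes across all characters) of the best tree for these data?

Character polarity is set by the outgroup: the derived state is whichever differs from the outgroup's state, so for I the derived state is 'no', and for the remaining characters it is 'yes'.
I: derived state 'no' in Taxon 5 and Taxon 6 only — synapomorphy for {Taxon 5, Taxon 6}.
II (derived state 'yes') is shared by all ingroup taxa — unites the whole ingroup.
III (derived state 'yes') is unique to Taxon 5 (autapomorphy; uninformative for grouping).
IV: derived state 'yes' in Taxon 5 only — an autapomorphy, so it tells us nothing about relationships among taxa.
Most parsimonious ingroup topology: (Taxon 2,(Taxon 5,Taxon 6)).
Changes per character on this tree: I: 1; II: 1; III: 1; IV: 1.
Total = 4.

4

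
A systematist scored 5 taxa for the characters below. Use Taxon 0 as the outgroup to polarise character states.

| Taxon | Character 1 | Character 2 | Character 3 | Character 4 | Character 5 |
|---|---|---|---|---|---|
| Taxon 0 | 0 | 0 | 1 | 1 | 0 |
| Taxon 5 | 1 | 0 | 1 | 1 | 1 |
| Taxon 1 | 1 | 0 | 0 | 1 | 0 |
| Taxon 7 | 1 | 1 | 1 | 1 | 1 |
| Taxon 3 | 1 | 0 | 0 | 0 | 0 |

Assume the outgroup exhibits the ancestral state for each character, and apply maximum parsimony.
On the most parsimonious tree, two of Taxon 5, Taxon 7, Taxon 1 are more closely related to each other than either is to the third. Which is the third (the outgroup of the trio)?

Taxon 1

Character polarity is set by the outgroup: the derived state is whichever differs from the outgroup's state, so for Character 3, Character 4 the derived state is '0', and for the remaining characters it is '1'.
All ingroup taxa share the derived state '1' for Character 1; it defines the ingroup but does not resolve relationships within it.
Character 2 (derived state '1') is unique to Taxon 7 (autapomorphy; uninformative for grouping).
Character 3 (derived state '0') is shared by Taxon 1 and Taxon 3 — a synapomorphy uniting that clade.
Character 4: derived state '0' in Taxon 3 only — an autapomorphy, so it tells us nothing about relationships among taxa.
Character 5 (derived state '1') is shared by Taxon 5 and Taxon 7 — a synapomorphy uniting that clade.
Most parsimonious ingroup topology: ((Taxon 1,Taxon 3),(Taxon 5,Taxon 7)).
Taxon 7 and Taxon 5 share a more recent common ancestor with each other than either does with Taxon 1, so Taxon 1 is the least closely related of the three.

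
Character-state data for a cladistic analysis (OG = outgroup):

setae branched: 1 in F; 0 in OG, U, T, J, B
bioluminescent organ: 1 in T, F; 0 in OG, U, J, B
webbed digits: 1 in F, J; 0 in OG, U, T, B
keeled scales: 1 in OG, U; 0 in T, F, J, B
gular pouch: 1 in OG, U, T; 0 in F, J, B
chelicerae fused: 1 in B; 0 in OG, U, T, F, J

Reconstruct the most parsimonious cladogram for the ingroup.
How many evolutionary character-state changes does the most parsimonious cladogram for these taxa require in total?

7

Character polarity is set by the outgroup: the derived state is whichever differs from the outgroup's state, so for keeled scales, gular pouch the derived state is '0', and for the remaining characters it is '1'.
setae branched: derived state '1' in F only — an autapomorphy, so it tells us nothing about relationships among taxa.
bioluminescent organ groups F and T, which is incompatible with the clades supported by the remaining characters; treating it as convergent (homoplasy) costs fewer steps than any alternative tree.
webbed digits (derived state '1') is shared by F and J — a synapomorphy uniting that clade.
Only B, F, J, and T show the derived state '0' for keeled scales, supporting them as a clade.
gular pouch: derived state '0' in B, F, and J only — synapomorphy for {B, F, J}.
chelicerae fused: derived state '1' in B only — an autapomorphy, so it tells us nothing about relationships among taxa.
Most parsimonious ingroup topology: (U,(T,((F,J),B))).
Changes per character on this tree: setae branched: 1; bioluminescent organ: 2; webbed digits: 1; keeled scales: 1; gular pouch: 1; chelicerae fused: 1.
Total = 7.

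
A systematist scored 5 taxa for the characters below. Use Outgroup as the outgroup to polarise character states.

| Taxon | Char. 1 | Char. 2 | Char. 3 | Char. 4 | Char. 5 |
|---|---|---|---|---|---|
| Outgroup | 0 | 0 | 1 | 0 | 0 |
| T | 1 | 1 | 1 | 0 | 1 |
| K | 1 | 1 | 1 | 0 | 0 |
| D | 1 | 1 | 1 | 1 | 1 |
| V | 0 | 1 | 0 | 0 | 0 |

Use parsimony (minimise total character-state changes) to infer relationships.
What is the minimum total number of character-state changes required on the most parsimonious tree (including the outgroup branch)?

Character polarity is set by the outgroup: the derived state is whichever differs from the outgroup's state, so for Char. 3 the derived state is '0', and for the remaining characters it is '1'.
Char. 1: derived state '1' in D, K, and T only — synapomorphy for {D, K, T}.
All ingroup taxa share the derived state '1' for Char. 2; it defines the ingroup but does not resolve relationships within it.
Char. 3: derived state '0' in V only — an autapomorphy, so it tells us nothing about relationships among taxa.
Char. 4 (derived state '1') is unique to D (autapomorphy; uninformative for grouping).
Char. 5 (derived state '1') is shared by D and T — a synapomorphy uniting that clade.
Most parsimonious ingroup topology: (((T,D),K),V).
Changes per character on this tree: Char. 1: 1; Char. 2: 1; Char. 3: 1; Char. 4: 1; Char. 5: 1.
Total = 5.

5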